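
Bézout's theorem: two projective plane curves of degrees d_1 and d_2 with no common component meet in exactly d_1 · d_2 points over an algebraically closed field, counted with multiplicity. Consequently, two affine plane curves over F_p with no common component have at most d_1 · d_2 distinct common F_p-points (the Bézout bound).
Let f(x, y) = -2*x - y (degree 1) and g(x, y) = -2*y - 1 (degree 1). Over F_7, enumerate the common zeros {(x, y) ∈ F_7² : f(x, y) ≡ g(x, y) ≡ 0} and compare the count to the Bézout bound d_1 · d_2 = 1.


Common zeros: {(2, 3)}; count = 1; Bézout bound = 1.

deg(f) = 1, deg(g) = 1, so Bézout bound = 1.
Scan x ∈ F_7. For each x, list the y ∈ F_7 with f(x, y) ≡ 0 and those with g(x, y) ≡ 0 (mod 7); the common zeros in that column are the intersection.
  x = 0: f ≡ 0 at y ∈ {0}; g ≡ 0 at y ∈ {3}; common: ∅.
  x = 1: f ≡ 0 at y ∈ {5}; g ≡ 0 at y ∈ {3}; common: ∅.
  x = 2: f ≡ 0 at y ∈ {3}; g ≡ 0 at y ∈ {3}; common: {3}.
  x = 3: f ≡ 0 at y ∈ {1}; g ≡ 0 at y ∈ {3}; common: ∅.
  x = 4: f ≡ 0 at y ∈ {6}; g ≡ 0 at y ∈ {3}; common: ∅.
  x = 5: f ≡ 0 at y ∈ {4}; g ≡ 0 at y ∈ {3}; common: ∅.
  x = 6: f ≡ 0 at y ∈ {2}; g ≡ 0 at y ∈ {3}; common: ∅.
Collecting: common zeros = {(2, 3)}, so the count is 1.
Comparison with the Bézout bound: 1 ≤ 1 = deg(f)·deg(g), as expected for curves with no common component (the bound is attained).


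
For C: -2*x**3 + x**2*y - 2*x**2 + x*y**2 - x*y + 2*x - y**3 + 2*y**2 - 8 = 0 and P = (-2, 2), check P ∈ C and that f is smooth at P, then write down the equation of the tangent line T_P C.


Tangent line at P: -20*x - 6*y - 28 = 0.

Step 1: f(-2, 2) = 0, so P lies on C.
Step 2: partial derivatives
  f_x(x, y) = -6*x**2 + 2*x*y - 4*x + y**2 - y + 2, f_y(x, y) = x**2 + 2*x*y - x - 3*y**2 + 4*y.
  f_x(P) = -20, f_y(P) = -6 (gradient nonzero, so P is smooth).
Step 3: tangent line at P: -20·(x − -2) + -6·(y − 2) = 0.
Expanding: -20*x - 6*y - 28 = 0.


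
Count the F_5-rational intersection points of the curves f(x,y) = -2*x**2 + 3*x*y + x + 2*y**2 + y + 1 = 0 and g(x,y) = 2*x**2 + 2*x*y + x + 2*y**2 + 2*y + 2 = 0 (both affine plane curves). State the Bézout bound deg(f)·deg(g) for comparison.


Common zeros: {(1, 0), (1, 3)}; count = 2; Bézout bound = 4.

deg(f) = 2, deg(g) = 2, so Bézout bound = 4.
Scan x ∈ F_5. For each x, list the y ∈ F_5 with f(x, y) ≡ 0 and those with g(x, y) ≡ 0 (mod 5); the common zeros in that column are the intersection.
  x = 0: f ≡ 0 at y ∈ ∅; g ≡ 0 at y ∈ ∅; common: ∅.
  x = 1: f ≡ 0 at y ∈ {0, 3}; g ≡ 0 at y ∈ {0, 3}; common: {0, 3}.
  x = 2: f ≡ 0 at y ∈ {0, 4}; g ≡ 0 at y ∈ {1}; common: ∅.
  x = 3: f ≡ 0 at y ∈ ∅; g ≡ 0 at y ∈ {3}; common: ∅.
  x = 4: f ≡ 0 at y ∈ {3}; g ≡ 0 at y ∈ {1, 4}; common: ∅.
Collecting: common zeros = {(1, 0), (1, 3)}, so the count is 2.
Comparison with the Bézout bound: 2 ≤ 4 = deg(f)·deg(g), as expected for curves with no common component (the affine F_5-count falls short of the bound because intersections may lie at infinity, over extension fields, or carry multiplicity).


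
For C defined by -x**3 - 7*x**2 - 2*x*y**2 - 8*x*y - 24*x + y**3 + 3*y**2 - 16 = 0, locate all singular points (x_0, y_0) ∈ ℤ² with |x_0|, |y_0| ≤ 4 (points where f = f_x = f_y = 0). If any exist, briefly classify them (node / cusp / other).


Singular points: {(-2, -2)}; classification: node.

Compute partial derivatives:
  f_x = -3*x**2 - 14*x - 2*y**2 - 8*y - 24.
  f_y = -4*x*y - 8*x + 3*y**2 + 6*y.
Scan x_0 ∈ {−4, ..., 4}. For each x_0, f_y(x_0, y) is a polynomial in y; find its integer roots y ∈ {−4, ..., 4}, then test f_x and f at those candidates.
  x = -4: f_y(-4, y) = 3*y**2 + 22*y + 32; vanishes at y ∈ {-2}. (-4, -2): f_x = -8 ≠ 0.
  x = -3: f_y(-3, y) = 3*y**2 + 18*y + 24; vanishes at y ∈ {-4, -2}. (-3, -4): f_x = -9 ≠ 0; (-3, -2): f_x = -1 ≠ 0.
  x = -2: f_y(-2, y) = 3*y**2 + 14*y + 16; vanishes at y ∈ {-2}. (-2, -2): f_x = 0, f = 0 — SINGULAR.
  x = -1: f_y(-1, y) = 3*y**2 + 10*y + 8; vanishes at y ∈ {-2}. (-1, -2): f_x = -5 ≠ 0.
  x = 0: f_y(0, y) = 3*y**2 + 6*y; vanishes at y ∈ {-2, 0}. (0, -2): f_x = -16 ≠ 0; (0, 0): f_x = -24 ≠ 0.
  x = 1: f_y(1, y) = 3*y**2 + 2*y - 8; vanishes at y ∈ {-2}. (1, -2): f_x = -33 ≠ 0.
  x = 2: f_y(2, y) = 3*y**2 - 2*y - 16; vanishes at y ∈ {-2}. (2, -2): f_x = -56 ≠ 0.
  x = 3: f_y(3, y) = 3*y**2 - 6*y - 24; vanishes at y ∈ {-2, 4}. (3, -2): f_x = -85 ≠ 0; (3, 4): f_x = -157 ≠ 0.
  x = 4: f_y(4, y) = 3*y**2 - 10*y - 32; vanishes at y ∈ {-2}. (4, -2): f_x = -120 ≠ 0.
Only singular point on the grid: (-2, -2).
Classify: substitute x = -2 + u, y = -2 + v and expand: f = -u**3 - u**2 - 2*u*v**2 + v**3 + v**2.
No constant or linear terms (consistent with a singular point). Quadratic part: -u**2 + v**2. Cubic part: -u**3 - 2*u*v**2 + v**3.
The quadratic part v**2 - u**2 = (v − u)(v + u) splits into two distinct linear factors, so there are two distinct tangent lines y − -2 = ±(x − -2) — this is a node (ordinary double point).
Classification: node.


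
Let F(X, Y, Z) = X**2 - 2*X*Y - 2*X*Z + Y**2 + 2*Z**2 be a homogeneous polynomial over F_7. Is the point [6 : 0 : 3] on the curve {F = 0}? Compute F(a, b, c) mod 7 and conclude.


F(6,0,3) ≡ 4 (mod 7); P is NOT on the curve.

Evaluate F(6, 0, 3) term-by-term (mod 7).
  X**2 ↦ 1·36·1·1 = 36
  -2*X*Y ↦ -2·6·0·1 = 0
  -2*X*Z ↦ -2·6·1·3 = -36
  Y**2 ↦ 1·1·0·1 = 0
  2*Z**2 ↦ 2·1·1·9 = 18
Sum: F(6, 0, 3) = (36) + (0) + (-36) + (0) + (18) = 18.
Reducing mod 7: 18 ≡ 4 (mod 7).
Since F(a, b, c) ≡ 4 ≠ 0 (mod 7), P does NOT lie on the curve.


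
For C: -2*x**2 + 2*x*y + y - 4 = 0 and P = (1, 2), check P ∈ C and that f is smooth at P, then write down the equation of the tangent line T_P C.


Tangent line at P: 3*y - 6 = 0.

Step 1: f(1, 2) = 0, so P lies on C.
Step 2: partial derivatives
  f_x(x, y) = -4*x + 2*y, f_y(x, y) = 2*x + 1.
  f_x(P) = 0, f_y(P) = 3 (gradient nonzero, so P is smooth).
Step 3: tangent line at P: 0·(x − 1) + 3·(y − 2) = 0.
Expanding: 3*y - 6 = 0.


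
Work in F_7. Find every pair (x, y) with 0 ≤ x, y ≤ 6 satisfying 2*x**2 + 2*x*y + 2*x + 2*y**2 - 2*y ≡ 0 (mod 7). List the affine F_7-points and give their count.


Affine F_7-points: {(0, 0), (0, 1), (5, 1), (5, 2), (6, 0), (6, 2)}; count = 6.

For each of the 49 pairs (x, y) ∈ F_7², evaluate f(x, y) mod 7. Record the zeros.
  x = 0: [0↦0, 1↦0, 2↦4, 3↦5, 4↦3, 5↦5, 6↦4]  zeros at y ∈ {0, 1}
  x = 1: [0↦4, 1↦6, 2↦5, 3↦1, 4↦1, 5↦5, 6↦6]  zeros at y ∈ ∅
  x = 2: [0↦5, 1↦2, 2↦3, 3↦1, 4↦3, 5↦2, 6↦5]  zeros at y ∈ ∅
  x = 3: [0↦3, 1↦2, 2↦5, 3↦5, 4↦2, 5↦3, 6↦1]  zeros at y ∈ ∅
  x = 4: [0↦5, 1↦6, 2↦4, 3↦6, 4↦5, 5↦1, 6↦1]  zeros at y ∈ ∅
  x = 5: [0↦4, 1↦0, 2↦0, 3↦4, 4↦5, 5↦3, 6↦5]  zeros at y ∈ {1, 2}
  x = 6: [0↦0, 1↦5, 2↦0, 3↦6, 4↦2, 5↦2, 6↦6]  zeros at y ∈ {0, 2}
Collecting zeros: affine points = {(0, 0), (0, 1), (5, 1), (5, 2), (6, 0), (6, 2)}.
Total count |C(F_7)_aff| = 6.


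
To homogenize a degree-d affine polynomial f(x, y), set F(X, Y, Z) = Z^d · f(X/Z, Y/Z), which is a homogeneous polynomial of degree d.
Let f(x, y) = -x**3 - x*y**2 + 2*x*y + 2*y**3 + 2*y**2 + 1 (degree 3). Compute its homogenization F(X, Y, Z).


F(X, Y, Z) = -X**3 - X*Y**2 + 2*X*Y*Z + 2*Y**3 + 2*Y**2*Z + Z**3

deg(f) = 3.
Substitute x = X/Z, y = Y/Z into f, then multiply by Z^3.
  monomial -1·x^3·y^0 ↦ -1·X^3·Y^0·Z^0.
  monomial -1·x^1·y^2 ↦ -1·X^1·Y^2·Z^0.
  monomial 2·x^1·y^1 ↦ 2·X^1·Y^1·Z^1.
  monomial 2·x^0·y^3 ↦ 2·X^0·Y^3·Z^0.
  monomial 2·x^0·y^2 ↦ 2·X^0·Y^2·Z^1.
  monomial 1·x^0·y^0 ↦ 1·X^0·Y^0·Z^3.
Collecting: F(X, Y, Z) = -X**3 - X*Y**2 + 2*X*Y*Z + 2*Y**3 + 2*Y**2*Z + Z**3.


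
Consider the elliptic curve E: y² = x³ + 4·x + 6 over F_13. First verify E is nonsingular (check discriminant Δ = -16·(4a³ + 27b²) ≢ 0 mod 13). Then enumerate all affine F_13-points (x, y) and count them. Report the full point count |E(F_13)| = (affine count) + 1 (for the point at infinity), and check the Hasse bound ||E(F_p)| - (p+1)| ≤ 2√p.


Affine points = {(2, 3), (2, 10), (6, 5), (6, 8), (7, 0), (8, 2), (8, 11), (9, 2), (9, 11), (11, 4), (11, 9), (12, 1), (12, 12)}; affine count = 13; |E(F_13)| = 14.

Discriminant check: Δ ∝ 4a³ + 27b² = 4·4³ + 27·6² = 4·64 + 27·36 ≡ 6 (mod 13). Nonzero ⇒ E is nonsingular.
For each x ∈ F_13, compute rhs = x³ + 4·x + 6 mod 13, then count y ∈ F_13 with y² ≡ rhs.
  x = 0: rhs = 6, matching y values: none (0 points).
  x = 1: rhs = 11, matching y values: none (0 points).
  x = 2: rhs = 9, matching y values: 3, 10 (2 points).
  x = 3: rhs = 6, matching y values: none (0 points).
  x = 4: rhs = 8, matching y values: none (0 points).
  x = 5: rhs = 8, matching y values: none (0 points).
  x = 6: rhs = 12, matching y values: 5, 8 (2 points).
  x = 7: rhs = 0, matching y values: 0 (1 points).
  x = 8: rhs = 4, matching y values: 2, 11 (2 points).
  x = 9: rhs = 4, matching y values: 2, 11 (2 points).
  x = 10: rhs = 6, matching y values: none (0 points).
  x = 11: rhs = 3, matching y values: 4, 9 (2 points).
  x = 12: rhs = 1, matching y values: 1, 12 (2 points).
Total affine count: 13.
Full point count |E(F_13)| = 13 + 1 = 14.
Hasse bound: |14 − (13+1)| = |0| = 0 ≤ 2√13 ≈ 7.2111 ✓.


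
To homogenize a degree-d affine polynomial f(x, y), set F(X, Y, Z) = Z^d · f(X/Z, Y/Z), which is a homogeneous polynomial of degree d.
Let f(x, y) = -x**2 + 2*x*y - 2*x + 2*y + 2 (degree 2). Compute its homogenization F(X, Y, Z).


F(X, Y, Z) = -X**2 + 2*X*Y - 2*X*Z + 2*Y*Z + 2*Z**2

deg(f) = 2.
Substitute x = X/Z, y = Y/Z into f, then multiply by Z^2.
  monomial -1·x^2·y^0 ↦ -1·X^2·Y^0·Z^0.
  monomial 2·x^1·y^1 ↦ 2·X^1·Y^1·Z^0.
  monomial -2·x^1·y^0 ↦ -2·X^1·Y^0·Z^1.
  monomial 2·x^0·y^1 ↦ 2·X^0·Y^1·Z^1.
  monomial 2·x^0·y^0 ↦ 2·X^0·Y^0·Z^2.
Collecting: F(X, Y, Z) = -X**2 + 2*X*Y - 2*X*Z + 2*Y*Z + 2*Z**2.


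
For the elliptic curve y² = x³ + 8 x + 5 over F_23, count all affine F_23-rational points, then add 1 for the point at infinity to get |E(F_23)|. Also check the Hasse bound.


Affine points = {(2, 11), (2, 12), (4, 3), (4, 20), (5, 3), (5, 20), (6, 4), (6, 19), (7, 6), (7, 17), (8, 11), (8, 12), (9, 1), (9, 22), (10, 2), (10, 21), (12, 9), (12, 14), (13, 11), (13, 12), (14, 3), (14, 20), (15, 2), (15, 21), (18, 1), (18, 22), (19, 1), (19, 22), (20, 0), (21, 2), (21, 21)}; affine count = 31; |E(F_23)| = 32.

Discriminant check: Δ ∝ 4a³ + 27b² = 4·8³ + 27·5² = 4·512 + 27·25 ≡ 9 (mod 23). Nonzero ⇒ E is nonsingular.
For each x ∈ F_23, compute rhs = x³ + 8·x + 5 mod 23, then count y ∈ F_23 with y² ≡ rhs.
  x = 0: rhs = 5, matching y values: none (0 points).
  x = 1: rhs = 14, matching y values: none (0 points).
  x = 2: rhs = 6, matching y values: 11, 12 (2 points).
  x = 3: rhs = 10, matching y values: none (0 points).
  x = 4: rhs = 9, matching y values: 3, 20 (2 points).
  x = 5: rhs = 9, matching y values: 3, 20 (2 points).
  x = 6: rhs = 16, matching y values: 4, 19 (2 points).
  x = 7: rhs = 13, matching y values: 6, 17 (2 points).
  x = 8: rhs = 6, matching y values: 11, 12 (2 points).
  x = 9: rhs = 1, matching y values: 1, 22 (2 points).
  x = 10: rhs = 4, matching y values: 2, 21 (2 points).
  x = 11: rhs = 21, matching y values: none (0 points).
  x = 12: rhs = 12, matching y values: 9, 14 (2 points).
  x = 13: rhs = 6, matching y values: 11, 12 (2 points).
  x = 14: rhs = 9, matching y values: 3, 20 (2 points).
  x = 15: rhs = 4, matching y values: 2, 21 (2 points).
  x = 16: rhs = 20, matching y values: none (0 points).
  x = 17: rhs = 17, matching y values: none (0 points).
  x = 18: rhs = 1, matching y values: 1, 22 (2 points).
  x = 19: rhs = 1, matching y values: 1, 22 (2 points).
  x = 20: rhs = 0, matching y values: 0 (1 points).
  x = 21: rhs = 4, matching y values: 2, 21 (2 points).
  x = 22: rhs = 19, matching y values: none (0 points).
Total affine count: 31.
Full point count |E(F_23)| = 31 + 1 = 32.
Hasse bound: |32 − (23+1)| = |8| = 8 ≤ 2√23 ≈ 9.5917 ✓.


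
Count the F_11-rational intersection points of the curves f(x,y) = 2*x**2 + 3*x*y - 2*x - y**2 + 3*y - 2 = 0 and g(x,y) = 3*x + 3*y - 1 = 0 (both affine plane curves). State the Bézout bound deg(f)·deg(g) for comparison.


Common zeros: {(4, 0), (9, 6)}; count = 2; Bézout bound = 2.

deg(f) = 2, deg(g) = 1, so Bézout bound = 2.
Scan x ∈ F_11. For each x, list the y ∈ F_11 with f(x, y) ≡ 0 and those with g(x, y) ≡ 0 (mod 11); the common zeros in that column are the intersection.
  x = 0: f ≡ 0 at y ∈ {1, 2}; g ≡ 0 at y ∈ {4}; common: ∅.
  x = 1: f ≡ 0 at y ∈ ∅; g ≡ 0 at y ∈ {3}; common: ∅.
  x = 2: f ≡ 0 at y ∈ {4, 5}; g ≡ 0 at y ∈ {2}; common: ∅.
  x = 3: f ≡ 0 at y ∈ ∅; g ≡ 0 at y ∈ {1}; common: ∅.
  x = 4: f ≡ 0 at y ∈ {0, 4}; g ≡ 0 at y ∈ {0}; common: {0}.
  x = 5: f ≡ 0 at y ∈ {1, 6}; g ≡ 0 at y ∈ {10}; common: ∅.
  x = 6: f ≡ 0 at y ∈ ∅; g ≡ 0 at y ∈ {9}; common: ∅.
  x = 7: f ≡ 0 at y ∈ ∅; g ≡ 0 at y ∈ {8}; common: ∅.
  x = 8: f ≡ 0 at y ∈ {0, 5}; g ≡ 0 at y ∈ {7}; common: ∅.
  x = 9: f ≡ 0 at y ∈ {2, 6}; g ≡ 0 at y ∈ {6}; common: {6}.
  x = 10: f ≡ 0 at y ∈ ∅; g ≡ 0 at y ∈ {5}; common: ∅.
Collecting: common zeros = {(4, 0), (9, 6)}, so the count is 2.
Comparison with the Bézout bound: 2 ≤ 2 = deg(f)·deg(g), as expected for curves with no common component (the bound is attained).


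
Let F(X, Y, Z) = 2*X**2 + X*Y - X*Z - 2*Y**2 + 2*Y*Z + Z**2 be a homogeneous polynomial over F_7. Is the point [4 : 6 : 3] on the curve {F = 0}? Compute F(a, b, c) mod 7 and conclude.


F(4,6,3) ≡ 3 (mod 7); P is NOT on the curve.

Evaluate F(4, 6, 3) term-by-term (mod 7).
  2*X**2 ↦ 2·16·1·1 = 32
  X*Y ↦ 1·4·6·1 = 24
  -X*Z ↦ -1·4·1·3 = -12
  -2*Y**2 ↦ -2·1·36·1 = -72
  2*Y*Z ↦ 2·1·6·3 = 36
  Z**2 ↦ 1·1·1·9 = 9
Sum: F(4, 6, 3) = (32) + (24) + (-12) + (-72) + (36) + (9) = 17.
Reducing mod 7: 17 ≡ 3 (mod 7).
Since F(a, b, c) ≡ 3 ≠ 0 (mod 7), P does NOT lie on the curve.


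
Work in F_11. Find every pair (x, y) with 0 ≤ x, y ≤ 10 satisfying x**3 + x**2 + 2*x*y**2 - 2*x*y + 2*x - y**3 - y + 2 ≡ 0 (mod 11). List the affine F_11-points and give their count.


Affine F_11-points: {(0, 1), (0, 4), (0, 6), (1, 2), (3, 0), (4, 1), (6, 1), (6, 3), (6, 8), (7, 3), (8, 0), (8, 2), (8, 3), (10, 0)}; count = 14.

For each of the 121 pairs (x, y) ∈ F_11², evaluate f(x, y) mod 11. Record the zeros.
  x = 0: [0↦2, 1↦0, 2↦3, 3↦5, 4↦0, 5↦4, 6↦0, 7↦4, 8↦10, 9↦1, 10↦4]  zeros at y ∈ {1, 4, 6}
  x = 1: [0↦6, 1↦4, 2↦0, 3↦10, 4↦6, 5↦4, 6↦9, 7↦4, 8↦5, 9↦6, 10↦1]  zeros at y ∈ {2}
  x = 2: [0↦7, 1↦5, 2↦5, 3↦1, 4↦9, 5↦1, 6↦4, 7↦1, 8↦8, 9↦8, 10↦6]  zeros at y ∈ ∅
  x = 3: [0↦0, 1↦9, 2↦2, 3↦6, 4↦4, 5↦1, 6↦2, 7↦1, 8↦3, 9↦2, 10↦3]  zeros at y ∈ {0}
  x = 4: [0↦2, 1↦0, 2↦8, 3↦9, 4↦8, 5↦10, 6↦9, 7↦10, 8↦7, 9↦5, 10↦9]  zeros at y ∈ {1}
  x = 5: [0↦8, 1↦6, 2↦7, 3↦5, 4↦5, 5↦1, 6↦9, 7↦1, 8↦4, 9↦1, 10↦8]  zeros at y ∈ ∅
  x = 6: [0↦2, 1↦0, 2↦5, 3↦0, 4↦1, 5↦2, 6↦8, 7↦2, 8↦0, 9↦7, 10↦6]  zeros at y ∈ {1, 3, 8}
  x = 7: [0↦1, 1↦10, 2↦8, 3↦0, 4↦2, 5↦8, 6↦1, 7↦8, 8↦1, 9↦7, 10↦9]  zeros at y ∈ {3}
  x = 8: [0↦0, 1↦9, 2↦0, 3↦0, 4↦3, 5↦3, 6↦5, 7↦3, 8↦2, 9↦7, 10↦1]  zeros at y ∈ {0, 2, 3}
  x = 9: [0↦5, 1↦3, 2↦9, 3↦6, 4↦10, 5↦4, 6↦4, 7↦4, 8↦9, 9↦2, 10↦10]  zeros at y ∈ ∅
  x = 10: [0↦0, 1↦9, 2↦8, 3↦2, 4↦7, 5↦6, 6↦4, 7↦6, 8↦6, 9↦9, 10↦9]  zeros at y ∈ {0}
Collecting zeros: affine points = {(0, 1), (0, 4), (0, 6), (1, 2), (3, 0), (4, 1), (6, 1), (6, 3), (6, 8), (7, 3), (8, 0), (8, 2), (8, 3), (10, 0)}.
Total count |C(F_11)_aff| = 14.


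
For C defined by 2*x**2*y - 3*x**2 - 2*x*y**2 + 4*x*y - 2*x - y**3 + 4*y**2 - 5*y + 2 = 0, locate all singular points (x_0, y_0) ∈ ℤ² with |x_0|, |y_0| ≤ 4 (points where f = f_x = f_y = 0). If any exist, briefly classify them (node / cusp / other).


Singular points: {(0, 1)}; classification: node.

Compute partial derivatives:
  f_x = 4*x*y - 6*x - 2*y**2 + 4*y - 2.
  f_y = 2*x**2 - 4*x*y + 4*x - 3*y**2 + 8*y - 5.
Scan x_0 ∈ {−4, ..., 4}. For each x_0, f_y(x_0, y) is a polynomial in y; find its integer roots y ∈ {−4, ..., 4}, then test f_x and f at those candidates.
  x = -4: f_y(-4, y) = -3*y**2 + 24*y + 11; no integer root y with |y| ≤ 4.
  x = -3: f_y(-3, y) = -3*y**2 + 20*y + 1; no integer root y with |y| ≤ 4.
  x = -2: f_y(-2, y) = -3*y**2 + 16*y - 5; no integer root y with |y| ≤ 4.
  x = -1: f_y(-1, y) = -3*y**2 + 12*y - 7; no integer root y with |y| ≤ 4.
  x = 0: f_y(0, y) = -3*y**2 + 8*y - 5; vanishes at y ∈ {1}. (0, 1): f_x = 0, f = 0 — SINGULAR.
  x = 1: f_y(1, y) = -3*y**2 + 4*y + 1; no integer root y with |y| ≤ 4.
  x = 2: f_y(2, y) = 11 - 3*y**2; no integer root y with |y| ≤ 4.
  x = 3: f_y(3, y) = -3*y**2 - 4*y + 25; no integer root y with |y| ≤ 4.
  x = 4: f_y(4, y) = -3*y**2 - 8*y + 43; no integer root y with |y| ≤ 4.
Only singular point on the grid: (0, 1).
Classify: substitute x = 0 + u, y = 1 + v and expand: f = 2*u**2*v - u**2 - 2*u*v**2 - v**3 + v**2.
No constant or linear terms (consistent with a singular point). Quadratic part: -u**2 + v**2. Cubic part: 2*u**2*v - 2*u*v**2 - v**3.
The quadratic part v**2 - u**2 = (v − u)(v + u) splits into two distinct linear factors, so there are two distinct tangent lines y − 1 = ±(x − 0) — this is a node (ordinary double point).
Classification: node.


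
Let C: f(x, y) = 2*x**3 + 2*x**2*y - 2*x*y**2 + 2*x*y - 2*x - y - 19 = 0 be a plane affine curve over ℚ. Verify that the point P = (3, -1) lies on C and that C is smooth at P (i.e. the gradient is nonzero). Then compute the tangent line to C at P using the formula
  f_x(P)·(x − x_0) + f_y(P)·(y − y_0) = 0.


Tangent line at P: 36*x + 35*y - 73 = 0.

Step 1: f(3, -1) = 0, so P lies on C.
Step 2: partial derivatives
  f_x(x, y) = 6*x**2 + 4*x*y - 2*y**2 + 2*y - 2, f_y(x, y) = 2*x**2 - 4*x*y + 2*x - 1.
  f_x(P) = 36, f_y(P) = 35 (gradient nonzero, so P is smooth).
Step 3: tangent line at P: 36·(x − 3) + 35·(y − -1) = 0.
Expanding: 36*x + 35*y - 73 = 0.


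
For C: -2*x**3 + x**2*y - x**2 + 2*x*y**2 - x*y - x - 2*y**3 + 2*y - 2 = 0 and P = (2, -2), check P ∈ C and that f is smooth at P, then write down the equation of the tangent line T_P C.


Tangent line at P: -27*x - 36*y - 18 = 0.

Step 1: f(2, -2) = 0, so P lies on C.
Step 2: partial derivatives
  f_x(x, y) = -6*x**2 + 2*x*y - 2*x + 2*y**2 - y - 1, f_y(x, y) = x**2 + 4*x*y - x - 6*y**2 + 2.
  f_x(P) = -27, f_y(P) = -36 (gradient nonzero, so P is smooth).
Step 3: tangent line at P: -27·(x − 2) + -36·(y − -2) = 0.
Expanding: -27*x - 36*y - 18 = 0.


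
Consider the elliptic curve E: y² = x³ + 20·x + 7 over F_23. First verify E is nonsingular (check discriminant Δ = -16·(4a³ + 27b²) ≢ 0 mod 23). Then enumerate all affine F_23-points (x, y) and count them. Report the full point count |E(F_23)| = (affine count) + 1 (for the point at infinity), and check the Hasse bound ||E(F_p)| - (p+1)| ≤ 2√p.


Affine points = {(2, 3), (2, 20), (3, 5), (3, 18), (4, 6), (4, 17), (5, 5), (5, 18), (8, 9), (8, 14), (13, 7), (13, 16), (14, 8), (14, 15), (15, 5), (15, 18), (17, 4), (17, 19), (18, 9), (18, 14), (19, 1), (19, 22), (20, 9), (20, 14), (22, 3), (22, 20)}; affine count = 26; |E(F_23)| = 27.

Discriminant check: Δ ∝ 4a³ + 27b² = 4·20³ + 27·7² = 4·8000 + 27·49 ≡ 19 (mod 23). Nonzero ⇒ E is nonsingular.
For each x ∈ F_23, compute rhs = x³ + 20·x + 7 mod 23, then count y ∈ F_23 with y² ≡ rhs.
  x = 0: rhs = 7, matching y values: none (0 points).
  x = 1: rhs = 5, matching y values: none (0 points).
  x = 2: rhs = 9, matching y values: 3, 20 (2 points).
  x = 3: rhs = 2, matching y values: 5, 18 (2 points).
  x = 4: rhs = 13, matching y values: 6, 17 (2 points).
  x = 5: rhs = 2, matching y values: 5, 18 (2 points).
  x = 6: rhs = 21, matching y values: none (0 points).
  x = 7: rhs = 7, matching y values: none (0 points).
  x = 8: rhs = 12, matching y values: 9, 14 (2 points).
  x = 9: rhs = 19, matching y values: none (0 points).
  x = 10: rhs = 11, matching y values: none (0 points).
  x = 11: rhs = 17, matching y values: none (0 points).
  x = 12: rhs = 20, matching y values: none (0 points).
  x = 13: rhs = 3, matching y values: 7, 16 (2 points).
  x = 14: rhs = 18, matching y values: 8, 15 (2 points).
  x = 15: rhs = 2, matching y values: 5, 18 (2 points).
  x = 16: rhs = 7, matching y values: none (0 points).
  x = 17: rhs = 16, matching y values: 4, 19 (2 points).
  x = 18: rhs = 12, matching y values: 9, 14 (2 points).
  x = 19: rhs = 1, matching y values: 1, 22 (2 points).
  x = 20: rhs = 12, matching y values: 9, 14 (2 points).
  x = 21: rhs = 5, matching y values: none (0 points).
  x = 22: rhs = 9, matching y values: 3, 20 (2 points).
Total affine count: 26.
Full point count |E(F_23)| = 26 + 1 = 27.
Hasse bound: |27 − (23+1)| = |3| = 3 ≤ 2√23 ≈ 9.5917 ✓.


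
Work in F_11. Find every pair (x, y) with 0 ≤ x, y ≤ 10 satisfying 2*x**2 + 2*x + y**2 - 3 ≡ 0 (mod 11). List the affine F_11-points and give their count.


Affine F_11-points: {(0, 5), (0, 6), (3, 1), (3, 10), (5, 3), (5, 8), (7, 1), (7, 10), (10, 5), (10, 6)}; count = 10.

For each of the 121 pairs (x, y) ∈ F_11², evaluate f(x, y) mod 11. Record the zeros.
  x = 0: [0↦8, 1↦9, 2↦1, 3↦6, 4↦2, 5↦0, 6↦0, 7↦2, 8↦6, 9↦1, 10↦9]  zeros at y ∈ {5, 6}
  x = 1: [0↦1, 1↦2, 2↦5, 3↦10, 4↦6, 5↦4, 6↦4, 7↦6, 8↦10, 9↦5, 10↦2]  zeros at y ∈ ∅
  x = 2: [0↦9, 1↦10, 2↦2, 3↦7, 4↦3, 5↦1, 6↦1, 7↦3, 8↦7, 9↦2, 10↦10]  zeros at y ∈ ∅
  x = 3: [0↦10, 1↦0, 2↦3, 3↦8, 4↦4, 5↦2, 6↦2, 7↦4, 8↦8, 9↦3, 10↦0]  zeros at y ∈ {1, 10}
  x = 4: [0↦4, 1↦5, 2↦8, 3↦2, 4↦9, 5↦7, 6↦7, 7↦9, 8↦2, 9↦8, 10↦5]  zeros at y ∈ ∅
  x = 5: [0↦2, 1↦3, 2↦6, 3↦0, 4↦7, 5↦5, 6↦5, 7↦7, 8↦0, 9↦6, 10↦3]  zeros at y ∈ {3, 8}
  x = 6: [0↦4, 1↦5, 2↦8, 3↦2, 4↦9, 5↦7, 6↦7, 7↦9, 8↦2, 9↦8, 10↦5]  zeros at y ∈ ∅
  x = 7: [0↦10, 1↦0, 2↦3, 3↦8, 4↦4, 5↦2, 6↦2, 7↦4, 8↦8, 9↦3, 10↦0]  zeros at y ∈ {1, 10}
  x = 8: [0↦9, 1↦10, 2↦2, 3↦7, 4↦3, 5↦1, 6↦1, 7↦3, 8↦7, 9↦2, 10↦10]  zeros at y ∈ ∅
  x = 9: [0↦1, 1↦2, 2↦5, 3↦10, 4↦6, 5↦4, 6↦4, 7↦6, 8↦10, 9↦5, 10↦2]  zeros at y ∈ ∅
  x = 10: [0↦8, 1↦9, 2↦1, 3↦6, 4↦2, 5↦0, 6↦0, 7↦2, 8↦6, 9↦1, 10↦9]  zeros at y ∈ {5, 6}
Collecting zeros: affine points = {(0, 5), (0, 6), (3, 1), (3, 10), (5, 3), (5, 8), (7, 1), (7, 10), (10, 5), (10, 6)}.
Total count |C(F_11)_aff| = 10.


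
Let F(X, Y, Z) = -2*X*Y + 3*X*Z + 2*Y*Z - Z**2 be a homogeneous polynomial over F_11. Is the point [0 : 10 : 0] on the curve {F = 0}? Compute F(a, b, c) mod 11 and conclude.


F(0,10,0) ≡ 0 (mod 11); P is on the curve.

Evaluate F(0, 10, 0) term-by-term (mod 11).
  -2*X*Y ↦ -2·0·10·1 = 0
  3*X*Z ↦ 3·0·1·0 = 0
  2*Y*Z ↦ 2·1·10·0 = 0
  -Z**2 ↦ -1·1·1·0 = 0
Sum: F(0, 10, 0) = (0) + (0) + (0) + (0) = 0.
Reducing mod 11: 0 ≡ 0 (mod 11).
Since F(a, b, c) ≡ 0 (mod 11), P lies on the curve.


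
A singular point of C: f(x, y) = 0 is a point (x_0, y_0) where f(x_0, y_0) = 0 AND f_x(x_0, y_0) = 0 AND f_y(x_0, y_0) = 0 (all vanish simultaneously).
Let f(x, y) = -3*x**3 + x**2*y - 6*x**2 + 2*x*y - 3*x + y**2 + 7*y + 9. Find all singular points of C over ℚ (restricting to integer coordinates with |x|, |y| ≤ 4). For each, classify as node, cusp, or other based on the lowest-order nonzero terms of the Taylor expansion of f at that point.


Singular points: {(-1, -3)}; classification: cusp.

Compute partial derivatives:
  f_x = -9*x**2 + 2*x*y - 12*x + 2*y - 3.
  f_y = x**2 + 2*x + 2*y + 7.
Scan x_0 ∈ {−4, ..., 4}. For each x_0, f_y(x_0, y) is a polynomial in y; find its integer roots y ∈ {−4, ..., 4}, then test f_x and f at those candidates.
  x = -4: f_y(-4, y) = 2*y + 15; no integer root y with |y| ≤ 4.
  x = -3: f_y(-3, y) = 2*y + 10; no integer root y with |y| ≤ 4.
  x = -2: f_y(-2, y) = 2*y + 7; no integer root y with |y| ≤ 4.
  x = -1: f_y(-1, y) = 2*y + 6; vanishes at y ∈ {-3}. (-1, -3): f_x = 0, f = 0 — SINGULAR.
  x = 0: f_y(0, y) = 2*y + 7; no integer root y with |y| ≤ 4.
  x = 1: f_y(1, y) = 2*y + 10; no integer root y with |y| ≤ 4.
  x = 2: f_y(2, y) = 2*y + 15; no integer root y with |y| ≤ 4.
  x = 3: f_y(3, y) = 2*y + 22; no integer root y with |y| ≤ 4.
  x = 4: f_y(4, y) = 2*y + 31; no integer root y with |y| ≤ 4.
Only singular point on the grid: (-1, -3).
Classify: substitute x = -1 + u, y = -3 + v and expand: f = -3*u**3 + u**2*v + v**2.
No constant or linear terms (consistent with a singular point). Quadratic part: v**2. Cubic part: -3*u**3 + u**2*v.
The quadratic part v**2 is a perfect square, so there is a single (double) tangent line v = 0, i.e. y = -3. Restricting the cubic part to that line (v = 0) leaves -3*u**3 ≠ 0, so f is not divisible by v and the branch is v² ≈ 3*u**3 to lowest order — this is a cusp.
Classification: cusp.


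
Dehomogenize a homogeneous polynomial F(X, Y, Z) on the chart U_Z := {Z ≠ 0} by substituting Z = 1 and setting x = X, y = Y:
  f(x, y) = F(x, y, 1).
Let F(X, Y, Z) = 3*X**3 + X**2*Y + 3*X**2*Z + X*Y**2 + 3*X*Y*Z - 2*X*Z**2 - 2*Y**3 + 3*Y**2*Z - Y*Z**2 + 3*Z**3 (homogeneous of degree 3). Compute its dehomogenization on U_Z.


f(x, y) = 3*x**3 + x**2*y + 3*x**2 + x*y**2 + 3*x*y - 2*x - 2*y**3 + 3*y**2 - y + 3

On U_Z we set Z = 1. Each monomial c·X^i·Y^j·Z^k in F becomes c·x^i·y^j·1^k = c·x^i·y^j.
Substituting Z = 1: F(X, Y, 1) = 3*x**3 + x**2*y + 3*x**2 + x*y**2 + 3*x*y - 2*x - 2*y**3 + 3*y**2 - y + 3.
Note: deg(f) ≤ deg(F) = 3; strict inequality happens when F is divisible by Z (lost terms).


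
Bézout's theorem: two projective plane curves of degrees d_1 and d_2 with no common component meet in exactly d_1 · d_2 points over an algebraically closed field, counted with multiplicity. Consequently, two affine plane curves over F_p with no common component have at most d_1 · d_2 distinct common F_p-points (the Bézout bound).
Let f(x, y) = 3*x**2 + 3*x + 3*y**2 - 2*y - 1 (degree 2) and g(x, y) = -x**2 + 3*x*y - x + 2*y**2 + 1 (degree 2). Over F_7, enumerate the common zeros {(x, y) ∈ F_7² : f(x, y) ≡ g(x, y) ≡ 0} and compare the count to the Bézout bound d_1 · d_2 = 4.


Common zeros: {(6, 1)}; count = 1; Bézout bound = 4.

deg(f) = 2, deg(g) = 2, so Bézout bound = 4.
Scan x ∈ F_7. For each x, list the y ∈ F_7 with f(x, y) ≡ 0 and those with g(x, y) ≡ 0 (mod 7); the common zeros in that column are the intersection.
  x = 0: f ≡ 0 at y ∈ {1, 2}; g ≡ 0 at y ∈ ∅; common: ∅.
  x = 1: f ≡ 0 at y ∈ {5}; g ≡ 0 at y ∈ ∅; common: ∅.
  x = 2: f ≡ 0 at y ∈ ∅; g ≡ 0 at y ∈ ∅; common: ∅.
  x = 3: f ≡ 0 at y ∈ {0, 3}; g ≡ 0 at y ∈ {1, 5}; common: ∅.
  x = 4: f ≡ 0 at y ∈ ∅; g ≡ 0 at y ∈ {3, 5}; common: ∅.
  x = 5: f ≡ 0 at y ∈ {5}; g ≡ 0 at y ∈ {4, 6}; common: ∅.
  x = 6: f ≡ 0 at y ∈ {1, 2}; g ≡ 0 at y ∈ {1, 4}; common: {1}.
Collecting: common zeros = {(6, 1)}, so the count is 1.
Comparison with the Bézout bound: 1 ≤ 4 = deg(f)·deg(g), as expected for curves with no common component (the affine F_7-count falls short of the bound because intersections may lie at infinity, over extension fields, or carry multiplicity).


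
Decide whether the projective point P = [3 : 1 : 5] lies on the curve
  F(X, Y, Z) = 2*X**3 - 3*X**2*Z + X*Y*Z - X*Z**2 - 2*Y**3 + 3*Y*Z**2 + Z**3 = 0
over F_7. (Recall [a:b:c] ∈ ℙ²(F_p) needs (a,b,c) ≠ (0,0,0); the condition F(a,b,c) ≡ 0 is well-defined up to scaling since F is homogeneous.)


F(3,1,5) ≡ 1 (mod 7); P is NOT on the curve.

Evaluate F(3, 1, 5) term-by-term (mod 7).
  2*X**3 ↦ 2·27·1·1 = 54
  -3*X**2*Z ↦ -3·9·1·5 = -135
  X*Y*Z ↦ 1·3·1·5 = 15
  -X*Z**2 ↦ -1·3·1·25 = -75
  -2*Y**3 ↦ -2·1·1·1 = -2
  3*Y*Z**2 ↦ 3·1·1·25 = 75
  Z**3 ↦ 1·1·1·125 = 125
Sum: F(3, 1, 5) = (54) + (-135) + (15) + (-75) + (-2) + (75) + (125) = 57.
Reducing mod 7: 57 ≡ 1 (mod 7).
Since F(a, b, c) ≡ 1 ≠ 0 (mod 7), P does NOT lie on the curve.


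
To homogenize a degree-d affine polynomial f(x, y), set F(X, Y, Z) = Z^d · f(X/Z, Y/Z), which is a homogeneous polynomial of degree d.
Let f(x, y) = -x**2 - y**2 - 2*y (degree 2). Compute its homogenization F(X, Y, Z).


F(X, Y, Z) = -X**2 - Y**2 - 2*Y*Z

deg(f) = 2.
Substitute x = X/Z, y = Y/Z into f, then multiply by Z^2.
  monomial -1·x^2·y^0 ↦ -1·X^2·Y^0·Z^0.
  monomial -1·x^0·y^2 ↦ -1·X^0·Y^2·Z^0.
  monomial -2·x^0·y^1 ↦ -2·X^0·Y^1·Z^1.
Collecting: F(X, Y, Z) = -X**2 - Y**2 - 2*Y*Z.


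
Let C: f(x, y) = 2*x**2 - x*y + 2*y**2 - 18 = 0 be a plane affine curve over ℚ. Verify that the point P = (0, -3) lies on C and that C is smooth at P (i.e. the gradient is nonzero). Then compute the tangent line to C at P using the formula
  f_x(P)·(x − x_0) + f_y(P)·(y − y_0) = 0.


Tangent line at P: 3*x - 12*y - 36 = 0.

Step 1: f(0, -3) = 0, so P lies on C.
Step 2: partial derivatives
  f_x(x, y) = 4*x - y, f_y(x, y) = -x + 4*y.
  f_x(P) = 3, f_y(P) = -12 (gradient nonzero, so P is smooth).
Step 3: tangent line at P: 3·(x − 0) + -12·(y − -3) = 0.
Expanding: 3*x - 12*y - 36 = 0.


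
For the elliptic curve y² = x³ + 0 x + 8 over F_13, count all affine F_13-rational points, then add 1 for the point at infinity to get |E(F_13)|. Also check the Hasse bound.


Affine points = {(1, 3), (1, 10), (2, 4), (2, 9), (3, 3), (3, 10), (5, 4), (5, 9), (6, 4), (6, 9), (7, 0), (8, 0), (9, 3), (9, 10), (11, 0)}; affine count = 15; |E(F_13)| = 16.

Discriminant check: Δ ∝ 4a³ + 27b² = 4·0³ + 27·8² = 4·0 + 27·64 ≡ 12 (mod 13). Nonzero ⇒ E is nonsingular.
For each x ∈ F_13, compute rhs = x³ + 0·x + 8 mod 13, then count y ∈ F_13 with y² ≡ rhs.
  x = 0: rhs = 8, matching y values: none (0 points).
  x = 1: rhs = 9, matching y values: 3, 10 (2 points).
  x = 2: rhs = 3, matching y values: 4, 9 (2 points).
  x = 3: rhs = 9, matching y values: 3, 10 (2 points).
  x = 4: rhs = 7, matching y values: none (0 points).
  x = 5: rhs = 3, matching y values: 4, 9 (2 points).
  x = 6: rhs = 3, matching y values: 4, 9 (2 points).
  x = 7: rhs = 0, matching y values: 0 (1 points).
  x = 8: rhs = 0, matching y values: 0 (1 points).
  x = 9: rhs = 9, matching y values: 3, 10 (2 points).
  x = 10: rhs = 7, matching y values: none (0 points).
  x = 11: rhs = 0, matching y values: 0 (1 points).
  x = 12: rhs = 7, matching y values: none (0 points).
Total affine count: 15.
Full point count |E(F_13)| = 15 + 1 = 16.
Hasse bound: |16 − (13+1)| = |2| = 2 ≤ 2√13 ≈ 7.2111 ✓.


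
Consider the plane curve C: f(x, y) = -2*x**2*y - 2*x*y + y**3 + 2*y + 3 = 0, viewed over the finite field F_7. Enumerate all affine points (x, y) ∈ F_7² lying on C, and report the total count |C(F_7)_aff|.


Affine F_7-points: {(0, 6), (1, 2), (2, 3), (3, 4), (4, 3), (5, 2), (6, 6)}; count = 7.

For each of the 49 pairs (x, y) ∈ F_7², evaluate f(x, y) mod 7. Record the zeros.
  x = 0: [0↦3, 1↦6, 2↦1, 3↦1, 4↦5, 5↦5, 6↦0]  zeros at y ∈ {6}
  x = 1: [0↦3, 1↦2, 2↦0, 3↦3, 4↦3, 5↦6, 6↦4]  zeros at y ∈ {2}
  x = 2: [0↦3, 1↦1, 2↦5, 3↦0, 4↦6, 5↦1, 6↦5]  zeros at y ∈ {3}
  x = 3: [0↦3, 1↦3, 2↦2, 3↦6, 4↦0, 5↦4, 6↦3]  zeros at y ∈ {4}
  x = 4: [0↦3, 1↦1, 2↦5, 3↦0, 4↦6, 5↦1, 6↦5]  zeros at y ∈ {3}
  x = 5: [0↦3, 1↦2, 2↦0, 3↦3, 4↦3, 5↦6, 6↦4]  zeros at y ∈ {2}
  x = 6: [0↦3, 1↦6, 2↦1, 3↦1, 4↦5, 5↦5, 6↦0]  zeros at y ∈ {6}
Collecting zeros: affine points = {(0, 6), (1, 2), (2, 3), (3, 4), (4, 3), (5, 2), (6, 6)}.
Total count |C(F_7)_aff| = 7.


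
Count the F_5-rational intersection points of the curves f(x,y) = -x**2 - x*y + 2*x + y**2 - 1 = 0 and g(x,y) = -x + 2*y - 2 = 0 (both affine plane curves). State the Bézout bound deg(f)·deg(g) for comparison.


Common zeros: {(0, 1)}; count = 1; Bézout bound = 2.

deg(f) = 2, deg(g) = 1, so Bézout bound = 2.
Scan x ∈ F_5. For each x, list the y ∈ F_5 with f(x, y) ≡ 0 and those with g(x, y) ≡ 0 (mod 5); the common zeros in that column are the intersection.
  x = 0: f ≡ 0 at y ∈ {1, 4}; g ≡ 0 at y ∈ {1}; common: {1}.
  x = 1: f ≡ 0 at y ∈ {0, 1}; g ≡ 0 at y ∈ {4}; common: ∅.
  x = 2: f ≡ 0 at y ∈ ∅; g ≡ 0 at y ∈ {2}; common: ∅.
  x = 3: f ≡ 0 at y ∈ {4}; g ≡ 0 at y ∈ {0}; common: ∅.
  x = 4: f ≡ 0 at y ∈ ∅; g ≡ 0 at y ∈ {3}; common: ∅.
Collecting: common zeros = {(0, 1)}, so the count is 1.
Comparison with the Bézout bound: 1 ≤ 2 = deg(f)·deg(g), as expected for curves with no common component (the affine F_5-count falls short of the bound because intersections may lie at infinity, over extension fields, or carry multiplicity).


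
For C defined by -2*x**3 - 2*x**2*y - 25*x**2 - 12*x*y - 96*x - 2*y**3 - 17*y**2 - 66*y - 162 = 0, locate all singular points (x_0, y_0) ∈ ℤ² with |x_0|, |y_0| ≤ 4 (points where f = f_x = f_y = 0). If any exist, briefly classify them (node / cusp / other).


Singular points: {(-3, -3)}; classification: node.

Compute partial derivatives:
  f_x = -6*x**2 - 4*x*y - 50*x - 12*y - 96.
  f_y = -2*x**2 - 12*x - 6*y**2 - 34*y - 66.
Scan x_0 ∈ {−4, ..., 4}. For each x_0, f_y(x_0, y) is a polynomial in y; find its integer roots y ∈ {−4, ..., 4}, then test f_x and f at those candidates.
  x = -4: f_y(-4, y) = -6*y**2 - 34*y - 50; no integer root y with |y| ≤ 4.
  x = -3: f_y(-3, y) = -6*y**2 - 34*y - 48; vanishes at y ∈ {-3}. (-3, -3): f_x = 0, f = 0 — SINGULAR.
  x = -2: f_y(-2, y) = -6*y**2 - 34*y - 50; no integer root y with |y| ≤ 4.
  x = -1: f_y(-1, y) = -6*y**2 - 34*y - 56; no integer root y with |y| ≤ 4.
  x = 0: f_y(0, y) = -6*y**2 - 34*y - 66; no integer root y with |y| ≤ 4.
  x = 1: f_y(1, y) = -6*y**2 - 34*y - 80; no integer root y with |y| ≤ 4.
  x = 2: f_y(2, y) = -6*y**2 - 34*y - 98; no integer root y with |y| ≤ 4.
  x = 3: f_y(3, y) = -6*y**2 - 34*y - 120; no integer root y with |y| ≤ 4.
  x = 4: f_y(4, y) = -6*y**2 - 34*y - 146; no integer root y with |y| ≤ 4.
Only singular point on the grid: (-3, -3).
Classify: substitute x = -3 + u, y = -3 + v and expand: f = -2*u**3 - 2*u**2*v - u**2 - 2*v**3 + v**2.
No constant or linear terms (consistent with a singular point). Quadratic part: -u**2 + v**2. Cubic part: -2*u**3 - 2*u**2*v - 2*v**3.
The quadratic part v**2 - u**2 = (v − u)(v + u) splits into two distinct linear factors, so there are two distinct tangent lines y − -3 = ±(x − -3) — this is a node (ordinary double point).
Classification: node.


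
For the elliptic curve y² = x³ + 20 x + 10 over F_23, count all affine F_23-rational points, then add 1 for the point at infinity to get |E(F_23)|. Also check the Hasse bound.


Affine points = {(1, 10), (1, 13), (2, 9), (2, 14), (4, 4), (4, 19), (6, 1), (6, 22), (12, 0), (13, 11), (13, 12), (19, 2), (19, 21), (21, 10), (21, 13), (22, 9), (22, 14)}; affine count = 17; |E(F_23)| = 18.

Discriminant check: Δ ∝ 4a³ + 27b² = 4·20³ + 27·10² = 4·8000 + 27·100 ≡ 16 (mod 23). Nonzero ⇒ E is nonsingular.
For each x ∈ F_23, compute rhs = x³ + 20·x + 10 mod 23, then count y ∈ F_23 with y² ≡ rhs.
  x = 0: rhs = 10, matching y values: none (0 points).
  x = 1: rhs = 8, matching y values: 10, 13 (2 points).
  x = 2: rhs = 12, matching y values: 9, 14 (2 points).
  x = 3: rhs = 5, matching y values: none (0 points).
  x = 4: rhs = 16, matching y values: 4, 19 (2 points).
  x = 5: rhs = 5, matching y values: none (0 points).
  x = 6: rhs = 1, matching y values: 1, 22 (2 points).
  x = 7: rhs = 10, matching y values: none (0 points).
  x = 8: rhs = 15, matching y values: none (0 points).
  x = 9: rhs = 22, matching y values: none (0 points).
  x = 10: rhs = 14, matching y values: none (0 points).
  x = 11: rhs = 20, matching y values: none (0 points).
  x = 12: rhs = 0, matching y values: 0 (1 points).
  x = 13: rhs = 6, matching y values: 11, 12 (2 points).
  x = 14: rhs = 21, matching y values: none (0 points).
  x = 15: rhs = 5, matching y values: none (0 points).
  x = 16: rhs = 10, matching y values: none (0 points).
  x = 17: rhs = 19, matching y values: none (0 points).
  x = 18: rhs = 15, matching y values: none (0 points).
  x = 19: rhs = 4, matching y values: 2, 21 (2 points).
  x = 20: rhs = 15, matching y values: none (0 points).
  x = 21: rhs = 8, matching y values: 10, 13 (2 points).
  x = 22: rhs = 12, matching y values: 9, 14 (2 points).
Total affine count: 17.
Full point count |E(F_23)| = 17 + 1 = 18.
Hasse bound: |18 − (23+1)| = |-6| = 6 ≤ 2√23 ≈ 9.5917 ✓.


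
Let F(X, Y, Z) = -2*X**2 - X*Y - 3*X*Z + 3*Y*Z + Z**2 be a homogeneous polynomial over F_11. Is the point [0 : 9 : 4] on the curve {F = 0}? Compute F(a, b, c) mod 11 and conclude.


F(0,9,4) ≡ 3 (mod 11); P is NOT on the curve.

Evaluate F(0, 9, 4) term-by-term (mod 11).
  -2*X**2 ↦ -2·0·1·1 = 0
  -X*Y ↦ -1·0·9·1 = 0
  -3*X*Z ↦ -3·0·1·4 = 0
  3*Y*Z ↦ 3·1·9·4 = 108
  Z**2 ↦ 1·1·1·16 = 16
Sum: F(0, 9, 4) = (0) + (0) + (0) + (108) + (16) = 124.
Reducing mod 11: 124 ≡ 3 (mod 11).
Since F(a, b, c) ≡ 3 ≠ 0 (mod 11), P does NOT lie on the curve.


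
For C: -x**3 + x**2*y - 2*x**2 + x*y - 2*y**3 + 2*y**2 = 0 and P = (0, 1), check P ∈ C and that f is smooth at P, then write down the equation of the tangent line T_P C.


Tangent line at P: x - 2*y + 2 = 0.

Step 1: f(0, 1) = 0, so P lies on C.
Step 2: partial derivatives
  f_x(x, y) = -3*x**2 + 2*x*y - 4*x + y, f_y(x, y) = x**2 + x - 6*y**2 + 4*y.
  f_x(P) = 1, f_y(P) = -2 (gradient nonzero, so P is smooth).
Step 3: tangent line at P: 1·(x − 0) + -2·(y − 1) = 0.
Expanding: x - 2*y + 2 = 0.


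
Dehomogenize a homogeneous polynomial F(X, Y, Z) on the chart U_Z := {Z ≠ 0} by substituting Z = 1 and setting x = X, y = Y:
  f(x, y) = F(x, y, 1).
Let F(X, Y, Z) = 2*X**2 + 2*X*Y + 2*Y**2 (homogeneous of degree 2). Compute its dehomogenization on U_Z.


f(x, y) = 2*x**2 + 2*x*y + 2*y**2

On U_Z we set Z = 1. Each monomial c·X^i·Y^j·Z^k in F becomes c·x^i·y^j·1^k = c·x^i·y^j.
Substituting Z = 1: F(X, Y, 1) = 2*x**2 + 2*x*y + 2*y**2.
Note: deg(f) ≤ deg(F) = 2; strict inequality happens when F is divisible by Z (lost terms).


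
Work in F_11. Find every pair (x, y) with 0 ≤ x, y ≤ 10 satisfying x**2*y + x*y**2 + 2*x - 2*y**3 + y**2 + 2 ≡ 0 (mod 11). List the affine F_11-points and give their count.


Affine F_11-points: {(0, 4), (0, 9), (1, 4), (2, 1), (3, 9), (4, 7), (6, 1), (6, 7), (10, 0)}; count = 9.

For each of the 121 pairs (x, y) ∈ F_11², evaluate f(x, y) mod 11. Record the zeros.
  x = 0: [0↦2, 1↦1, 2↦1, 3↦1, 4↦0, 5↦8, 6↦2, 7↦3, 8↦10, 9↦0, 10↦5]  zeros at y ∈ {4, 9}
  x = 1: [0↦4, 1↦5, 2↦9, 3↦4, 4↦0, 5↦7, 6↦2, 7↦6, 8↦7, 9↦4, 10↦7]  zeros at y ∈ {4}
  x = 2: [0↦6, 1↦0, 2↦10, 3↦2, 4↦8, 5↦5, 6↦3, 7↦1, 8↦9, 9↦4, 10↦7]  zeros at y ∈ {1}
  x = 3: [0↦8, 1↦8, 2↦4, 3↦6, 4↦2, 5↦2, 6↦5, 7↦10, 8↦5, 9↦0, 10↦5]  zeros at y ∈ {9}
  x = 4: [0↦10, 1↦7, 2↦2, 3↦5, 4↦4, 5↦9, 6↦8, 7↦0, 8↦6, 9↦3, 10↦1]  zeros at y ∈ {7}
  x = 5: [0↦1, 1↦8, 2↦4, 3↦10, 4↦3, 5↦4, 6↦1, 7↦4, 8↦1, 9↦2, 10↦6]  zeros at y ∈ ∅
  x = 6: [0↦3, 1↦0, 2↦10, 3↦10, 4↦10, 5↦9, 6↦6, 7↦0, 8↦1, 9↦8, 10↦9]  zeros at y ∈ {1, 7}
  x = 7: [0↦5, 1↦5, 2↦9, 3↦5, 4↦3, 5↦2, 6↦1, 7↦10, 8↦6, 9↦10, 10↦10]  zeros at y ∈ ∅
  x = 8: [0↦7, 1↦1, 2↦1, 3↦6, 4↦4, 5↦5, 6↦8, 7↦1, 8↦5, 9↦8, 10↦9]  zeros at y ∈ ∅
  x = 9: [0↦9, 1↦10, 2↦8, 3↦2, 4↦2, 5↦7, 6↦5, 7↦6, 8↦9, 9↦2, 10↦6]  zeros at y ∈ ∅
  x = 10: [0↦0, 1↦10, 2↦8, 3↦4, 4↦8, 5↦8, 6↦3, 7↦3, 8↦7, 9↦3, 10↦1]  zeros at y ∈ {0}
Collecting zeros: affine points = {(0, 4), (0, 9), (1, 4), (2, 1), (3, 9), (4, 7), (6, 1), (6, 7), (10, 0)}.
Total count |C(F_11)_aff| = 9.
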